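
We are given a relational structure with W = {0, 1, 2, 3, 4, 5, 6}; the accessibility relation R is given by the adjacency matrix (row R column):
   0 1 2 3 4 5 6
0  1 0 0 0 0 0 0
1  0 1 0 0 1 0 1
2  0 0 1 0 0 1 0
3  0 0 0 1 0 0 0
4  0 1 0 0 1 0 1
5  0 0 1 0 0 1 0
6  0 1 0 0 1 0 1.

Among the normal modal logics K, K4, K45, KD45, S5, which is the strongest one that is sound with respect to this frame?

S5

Transitive (axiom 4): yes — every two-step R-path is closed by a direct edge.
Euclidean (axiom 5): yes — any two successors of a common world are R-related.
Serial (axiom D): yes — every world has a successor (e.g. 0 R 0).
Reflexive (axiom T): yes — every world is R-related to itself.
So F validates K, K4, K45, KD45, S5. The strongest is S5.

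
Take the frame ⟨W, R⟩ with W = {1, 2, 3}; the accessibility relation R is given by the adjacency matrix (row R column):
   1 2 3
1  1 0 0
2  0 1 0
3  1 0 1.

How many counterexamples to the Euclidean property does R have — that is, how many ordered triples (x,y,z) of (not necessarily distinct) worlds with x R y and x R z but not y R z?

Enumerating: (3,1,3).

1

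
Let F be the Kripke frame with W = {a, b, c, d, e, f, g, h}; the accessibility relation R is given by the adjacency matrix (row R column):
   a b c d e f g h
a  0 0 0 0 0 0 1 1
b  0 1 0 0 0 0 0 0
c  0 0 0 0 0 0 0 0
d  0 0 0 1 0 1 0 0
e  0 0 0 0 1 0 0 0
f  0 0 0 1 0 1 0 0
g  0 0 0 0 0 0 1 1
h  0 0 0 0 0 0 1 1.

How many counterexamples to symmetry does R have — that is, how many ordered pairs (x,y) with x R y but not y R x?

2

Enumerating: (a,g), (a,h).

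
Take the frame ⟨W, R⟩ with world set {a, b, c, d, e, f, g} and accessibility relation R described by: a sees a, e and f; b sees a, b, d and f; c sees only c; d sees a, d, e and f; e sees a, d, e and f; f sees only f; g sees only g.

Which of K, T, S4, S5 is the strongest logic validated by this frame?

T

Reflexive (axiom T): yes — every world is R-related to itself.
Transitive (axiom 4): no — a R e and e R d, but not a R d.
Euclidean (axiom 5): no — a R f and a R e, but not f R e.
So F validates K, T; S4 would additionally require R to be transitive. The strongest is T.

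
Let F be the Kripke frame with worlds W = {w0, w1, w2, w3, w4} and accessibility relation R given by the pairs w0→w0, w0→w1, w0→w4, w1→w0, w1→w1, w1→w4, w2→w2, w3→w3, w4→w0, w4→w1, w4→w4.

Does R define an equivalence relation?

Reflexive: yes — every world is R-related to itself.
Symmetric: yes — every pair in R has its reverse in R.
Transitive: yes — every two-step R-path is closed by a direct edge.
So R is an equivalence relation.

Yes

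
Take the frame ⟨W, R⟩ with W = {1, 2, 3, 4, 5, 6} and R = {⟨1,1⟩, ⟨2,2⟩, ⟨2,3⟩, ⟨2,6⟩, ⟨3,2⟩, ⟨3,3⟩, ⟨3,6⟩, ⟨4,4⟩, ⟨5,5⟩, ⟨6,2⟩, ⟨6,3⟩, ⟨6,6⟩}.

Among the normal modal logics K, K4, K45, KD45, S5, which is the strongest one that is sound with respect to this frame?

S5

Transitive (axiom 4): yes — every two-step R-path is closed by a direct edge.
Euclidean (axiom 5): yes — any two successors of a common world are R-related.
Serial (axiom D): yes — every world has a successor (e.g. 1 R 1).
Reflexive (axiom T): yes — every world is R-related to itself.
So F validates K, K4, K45, KD45, S5. The strongest is S5.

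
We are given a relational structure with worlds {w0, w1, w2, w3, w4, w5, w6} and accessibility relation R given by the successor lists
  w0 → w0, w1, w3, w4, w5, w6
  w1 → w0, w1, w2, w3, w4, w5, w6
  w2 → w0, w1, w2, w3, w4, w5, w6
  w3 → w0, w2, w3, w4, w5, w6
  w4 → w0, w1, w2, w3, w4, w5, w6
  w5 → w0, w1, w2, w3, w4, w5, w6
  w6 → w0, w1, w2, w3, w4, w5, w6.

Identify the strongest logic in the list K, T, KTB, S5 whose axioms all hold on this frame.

T

Reflexive (axiom T): yes — every world is R-related to itself.
Symmetric (axiom B): no — w1 R w3 but not w3 R w1.
Euclidean (axiom 5): no — w0 R w3 and w0 R w1, but not w3 R w1.
So F validates K, T; KTB would additionally require R to be symmetric. The strongest is T.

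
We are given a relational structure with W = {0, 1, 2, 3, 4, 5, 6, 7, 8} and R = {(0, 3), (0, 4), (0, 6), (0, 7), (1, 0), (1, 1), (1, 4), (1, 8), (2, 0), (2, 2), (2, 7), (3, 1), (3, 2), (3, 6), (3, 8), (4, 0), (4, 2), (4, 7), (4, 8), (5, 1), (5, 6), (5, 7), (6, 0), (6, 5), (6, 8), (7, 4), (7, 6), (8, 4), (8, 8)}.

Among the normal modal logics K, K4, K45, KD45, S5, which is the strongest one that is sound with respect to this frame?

K

Transitive (axiom 4): no — 0 R 3 and 3 R 1, but not 0 R 1.
Euclidean (axiom 5): no — 0 R 3 and 0 R 4, but not 3 R 4.
Serial (axiom D): yes — every world has a successor (e.g. 0 R 3).
Reflexive (axiom T): no — 0 is not related to itself.
So F validates K; K4 would additionally require R to be transitive. The strongest is K.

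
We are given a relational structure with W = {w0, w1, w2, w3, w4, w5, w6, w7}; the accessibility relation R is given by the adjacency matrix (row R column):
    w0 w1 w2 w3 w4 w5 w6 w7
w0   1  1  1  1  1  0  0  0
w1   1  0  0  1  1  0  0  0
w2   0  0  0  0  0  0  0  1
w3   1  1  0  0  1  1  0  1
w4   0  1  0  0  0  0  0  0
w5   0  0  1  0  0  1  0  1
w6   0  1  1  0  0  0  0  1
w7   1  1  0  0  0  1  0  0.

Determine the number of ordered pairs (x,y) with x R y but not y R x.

Enumerating: (w0,w2), (w0,w4), (w2,w7), (w3,w4), (w3,w5), (w3,w7), (w5,w2), (w6,w1), (w6,w2), (w6,w7), (w7,w0), (w7,w1).

12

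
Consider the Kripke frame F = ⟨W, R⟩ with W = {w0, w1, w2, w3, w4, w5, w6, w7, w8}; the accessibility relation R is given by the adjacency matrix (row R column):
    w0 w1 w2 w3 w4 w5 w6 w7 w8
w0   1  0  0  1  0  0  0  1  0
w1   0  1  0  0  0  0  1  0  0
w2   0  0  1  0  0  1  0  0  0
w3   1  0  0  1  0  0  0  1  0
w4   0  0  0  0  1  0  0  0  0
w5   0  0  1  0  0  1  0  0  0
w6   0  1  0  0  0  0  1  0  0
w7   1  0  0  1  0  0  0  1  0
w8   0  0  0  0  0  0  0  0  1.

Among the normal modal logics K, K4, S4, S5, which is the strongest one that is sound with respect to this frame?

Transitive (axiom 4): yes — every two-step R-path is closed by a direct edge.
Reflexive (axiom T): yes — every world is R-related to itself.
Euclidean (axiom 5): yes — any two successors of a common world are R-related.
So F validates K, K4, S4, S5. The strongest is S5.

S5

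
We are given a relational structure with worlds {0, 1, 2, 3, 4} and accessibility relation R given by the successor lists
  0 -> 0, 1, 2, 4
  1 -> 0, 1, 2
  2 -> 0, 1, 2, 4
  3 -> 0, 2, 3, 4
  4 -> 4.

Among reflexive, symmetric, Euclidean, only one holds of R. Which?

Reflexive: yes — every world is R-related to itself.
Symmetric: no — 0 R 4 but not 4 R 0.
Euclidean: no — 0 R 1 and 0 R 4, but not 1 R 4.
Only reflexive holds.

reflexive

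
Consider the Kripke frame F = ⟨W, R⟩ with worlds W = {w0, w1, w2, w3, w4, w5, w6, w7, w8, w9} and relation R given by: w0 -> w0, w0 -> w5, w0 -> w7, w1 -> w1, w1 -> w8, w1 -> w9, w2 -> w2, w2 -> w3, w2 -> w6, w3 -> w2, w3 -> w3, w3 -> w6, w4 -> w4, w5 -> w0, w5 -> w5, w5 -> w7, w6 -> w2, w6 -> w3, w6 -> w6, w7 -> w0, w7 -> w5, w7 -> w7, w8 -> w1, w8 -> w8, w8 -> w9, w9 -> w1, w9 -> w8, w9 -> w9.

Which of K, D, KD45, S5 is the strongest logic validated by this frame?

Serial (axiom D): yes — every world has a successor (e.g. w0 R w0).
Euclidean (axiom 5): yes — any two successors of a common world are R-related.
Transitive (axiom 4): yes — every two-step R-path is closed by a direct edge.
Reflexive (axiom T): yes — every world is R-related to itself.
So F validates K, D, KD45, S5. The strongest is S5.

S5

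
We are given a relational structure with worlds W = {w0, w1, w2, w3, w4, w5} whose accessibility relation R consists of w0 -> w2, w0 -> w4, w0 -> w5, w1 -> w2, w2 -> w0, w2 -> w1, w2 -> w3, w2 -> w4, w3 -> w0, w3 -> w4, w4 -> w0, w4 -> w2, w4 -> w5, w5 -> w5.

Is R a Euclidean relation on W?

No

Euclidean: no — w0 R w2 and w0 R w5, but not w2 R w5.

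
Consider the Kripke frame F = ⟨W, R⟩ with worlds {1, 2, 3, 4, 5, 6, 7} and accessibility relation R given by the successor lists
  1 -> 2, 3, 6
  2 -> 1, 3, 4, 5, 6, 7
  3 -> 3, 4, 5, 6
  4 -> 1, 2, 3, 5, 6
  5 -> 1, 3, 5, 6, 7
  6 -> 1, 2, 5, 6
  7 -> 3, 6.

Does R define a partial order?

No

Reflexive: no — 1 is not related to itself.
Transitive: no — 1 R 2 and 2 R 4, but not 1 R 4.
Antisymmetric: no — 1 R 2 and 2 R 1 with 1 ≠ 2.
So R is not a partial order.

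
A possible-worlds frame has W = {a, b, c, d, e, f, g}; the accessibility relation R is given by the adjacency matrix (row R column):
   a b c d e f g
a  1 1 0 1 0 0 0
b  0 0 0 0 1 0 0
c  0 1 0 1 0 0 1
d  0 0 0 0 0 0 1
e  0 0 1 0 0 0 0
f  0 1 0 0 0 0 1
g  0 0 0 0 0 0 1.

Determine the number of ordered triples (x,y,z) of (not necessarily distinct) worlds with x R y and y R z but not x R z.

8

Enumerating: (a,b,e), (a,d,g), (b,e,c), (c,b,e), (e,c,b), (e,c,d), (e,c,g), (f,b,e).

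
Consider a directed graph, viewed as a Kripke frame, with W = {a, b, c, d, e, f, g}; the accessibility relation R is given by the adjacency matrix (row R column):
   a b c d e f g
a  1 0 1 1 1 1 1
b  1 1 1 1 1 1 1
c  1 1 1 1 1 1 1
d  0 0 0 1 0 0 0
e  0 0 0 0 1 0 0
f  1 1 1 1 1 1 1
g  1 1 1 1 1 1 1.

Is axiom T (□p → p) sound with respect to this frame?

Yes

Axiom T corresponds to the accessibility relation being reflexive.
Reflexive: yes — every world is R-related to itself.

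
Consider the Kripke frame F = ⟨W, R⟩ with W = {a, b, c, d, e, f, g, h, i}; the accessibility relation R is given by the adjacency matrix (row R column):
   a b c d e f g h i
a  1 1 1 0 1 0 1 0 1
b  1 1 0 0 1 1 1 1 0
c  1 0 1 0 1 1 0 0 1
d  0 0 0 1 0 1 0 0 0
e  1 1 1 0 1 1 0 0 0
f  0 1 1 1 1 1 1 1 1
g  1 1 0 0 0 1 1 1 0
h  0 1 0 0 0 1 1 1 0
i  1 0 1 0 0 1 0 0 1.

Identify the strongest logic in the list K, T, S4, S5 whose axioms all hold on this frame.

T

Reflexive (axiom T): yes — every world is R-related to itself.
Transitive (axiom 4): no — a R b and b R f, but not a R f.
Euclidean (axiom 5): no — a R b and a R c, but not b R c.
So F validates K, T; S4 would additionally require R to be transitive. The strongest is T.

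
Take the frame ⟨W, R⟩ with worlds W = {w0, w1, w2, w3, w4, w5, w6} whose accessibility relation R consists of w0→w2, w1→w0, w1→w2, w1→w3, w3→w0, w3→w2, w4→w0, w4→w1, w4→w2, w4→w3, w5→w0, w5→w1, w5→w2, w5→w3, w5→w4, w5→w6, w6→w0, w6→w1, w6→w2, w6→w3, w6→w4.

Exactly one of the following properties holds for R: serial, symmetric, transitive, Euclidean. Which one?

Serial: no — w2 has no R-successor.
Symmetric: no — w0 R w2 but not w2 R w0.
Transitive: yes — every two-step R-path is closed by a direct edge.
Euclidean: no — w1 R w0 and w1 R w3, but not w0 R w3.
Only transitive holds.

transitive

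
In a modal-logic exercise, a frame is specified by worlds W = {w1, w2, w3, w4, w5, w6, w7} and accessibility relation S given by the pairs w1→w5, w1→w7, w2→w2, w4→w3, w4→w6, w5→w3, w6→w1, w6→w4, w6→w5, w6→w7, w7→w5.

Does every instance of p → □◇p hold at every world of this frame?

No

The schema B characterises exactly the symmetric frames.
Symmetric: no — w1 S w5 but not w5 S w1.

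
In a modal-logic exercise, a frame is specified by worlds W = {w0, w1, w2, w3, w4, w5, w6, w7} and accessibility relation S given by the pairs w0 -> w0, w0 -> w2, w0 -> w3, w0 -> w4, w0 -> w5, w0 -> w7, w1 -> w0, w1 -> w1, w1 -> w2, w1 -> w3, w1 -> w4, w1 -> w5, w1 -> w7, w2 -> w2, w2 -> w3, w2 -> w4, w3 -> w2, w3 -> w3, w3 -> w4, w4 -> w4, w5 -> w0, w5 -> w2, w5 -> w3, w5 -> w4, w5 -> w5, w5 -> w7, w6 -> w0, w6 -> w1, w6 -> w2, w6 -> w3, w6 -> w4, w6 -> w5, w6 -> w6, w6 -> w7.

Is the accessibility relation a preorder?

Reflexive: no — w7 is not related to itself.
Transitive: yes — every two-step S-path is closed by a direct edge.
So S is not a preorder.

No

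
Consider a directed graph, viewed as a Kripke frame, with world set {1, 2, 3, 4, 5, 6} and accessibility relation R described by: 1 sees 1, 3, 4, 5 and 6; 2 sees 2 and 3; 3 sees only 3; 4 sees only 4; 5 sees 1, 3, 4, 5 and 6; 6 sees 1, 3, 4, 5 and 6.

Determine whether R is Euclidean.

Euclidean: no — 1 R 3 and 1 R 4, but not 3 R 4.

No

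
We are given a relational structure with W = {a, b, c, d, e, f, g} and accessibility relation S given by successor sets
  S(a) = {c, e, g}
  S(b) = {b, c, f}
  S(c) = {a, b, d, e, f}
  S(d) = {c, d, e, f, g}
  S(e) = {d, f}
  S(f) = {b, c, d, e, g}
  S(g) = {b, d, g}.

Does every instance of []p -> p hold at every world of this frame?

No

Axiom T corresponds to the accessibility relation being reflexive.
Reflexive: no — a is not related to itself.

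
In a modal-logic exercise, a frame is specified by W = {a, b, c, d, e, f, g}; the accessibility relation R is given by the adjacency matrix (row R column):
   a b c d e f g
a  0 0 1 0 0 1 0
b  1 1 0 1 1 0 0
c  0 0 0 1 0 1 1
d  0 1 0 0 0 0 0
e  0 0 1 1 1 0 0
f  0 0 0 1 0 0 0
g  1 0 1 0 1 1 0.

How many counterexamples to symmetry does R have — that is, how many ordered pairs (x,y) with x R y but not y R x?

Enumerating: (a,c), (a,f), (b,a), (b,e), (c,d), (c,f), (e,c), (e,d), (f,d), (g,a), (g,e), (g,f).

12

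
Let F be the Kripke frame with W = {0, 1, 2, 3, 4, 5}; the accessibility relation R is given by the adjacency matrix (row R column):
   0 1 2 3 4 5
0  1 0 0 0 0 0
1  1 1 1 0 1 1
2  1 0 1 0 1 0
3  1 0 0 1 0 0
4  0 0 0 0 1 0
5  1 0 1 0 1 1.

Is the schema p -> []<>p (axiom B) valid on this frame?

No

The schema B characterises exactly the symmetric frames.
Symmetric: no — 1 R 0 but not 0 R 1.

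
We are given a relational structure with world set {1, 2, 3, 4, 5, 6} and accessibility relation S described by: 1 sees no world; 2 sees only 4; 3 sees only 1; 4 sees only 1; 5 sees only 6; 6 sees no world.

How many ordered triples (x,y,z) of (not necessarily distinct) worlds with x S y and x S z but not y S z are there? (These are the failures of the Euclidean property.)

Enumerating: (2,4,4), (3,1,1), (4,1,1), (5,6,6).

4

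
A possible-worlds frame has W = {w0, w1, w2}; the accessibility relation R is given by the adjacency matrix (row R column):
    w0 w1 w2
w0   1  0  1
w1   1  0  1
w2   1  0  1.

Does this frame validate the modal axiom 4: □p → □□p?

The schema 4 characterises exactly the transitive frames.
Transitive: yes — every two-step R-path is closed by a direct edge.

Yes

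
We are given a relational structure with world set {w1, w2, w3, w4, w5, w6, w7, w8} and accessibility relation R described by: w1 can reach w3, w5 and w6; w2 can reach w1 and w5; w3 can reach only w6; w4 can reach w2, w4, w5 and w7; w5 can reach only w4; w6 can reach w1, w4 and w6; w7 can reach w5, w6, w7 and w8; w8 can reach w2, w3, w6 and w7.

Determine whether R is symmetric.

No

Symmetric: no — w1 R w3 but not w3 R w1.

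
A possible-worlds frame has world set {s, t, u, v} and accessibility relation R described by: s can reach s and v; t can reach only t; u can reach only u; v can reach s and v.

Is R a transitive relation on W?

Yes

Transitive: yes — every two-step R-path is closed by a direct edge.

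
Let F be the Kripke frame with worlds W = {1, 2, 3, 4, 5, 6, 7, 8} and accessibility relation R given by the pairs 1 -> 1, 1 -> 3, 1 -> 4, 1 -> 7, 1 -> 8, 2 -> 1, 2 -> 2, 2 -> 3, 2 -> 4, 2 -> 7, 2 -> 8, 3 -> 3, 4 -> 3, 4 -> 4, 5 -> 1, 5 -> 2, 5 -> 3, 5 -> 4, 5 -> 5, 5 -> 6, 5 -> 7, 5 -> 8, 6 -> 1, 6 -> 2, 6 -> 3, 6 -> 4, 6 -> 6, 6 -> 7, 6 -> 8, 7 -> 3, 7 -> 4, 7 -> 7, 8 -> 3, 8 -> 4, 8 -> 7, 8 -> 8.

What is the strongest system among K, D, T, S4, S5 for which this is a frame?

S4

Serial (axiom D): yes — every world has a successor (e.g. 1 R 1).
Reflexive (axiom T): yes — every world is R-related to itself.
Transitive (axiom 4): yes — every two-step R-path is closed by a direct edge.
Euclidean (axiom 5): no — 1 R 3 and 1 R 4, but not 3 R 4.
So F validates K, D, T, S4; S5 would additionally require R to be Euclidean. The strongest is S4.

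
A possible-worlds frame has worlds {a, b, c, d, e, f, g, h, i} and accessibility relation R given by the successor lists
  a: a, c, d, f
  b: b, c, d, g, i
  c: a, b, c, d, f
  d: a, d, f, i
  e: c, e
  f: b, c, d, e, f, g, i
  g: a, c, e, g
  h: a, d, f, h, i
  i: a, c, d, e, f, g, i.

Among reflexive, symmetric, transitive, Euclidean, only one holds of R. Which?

reflexive

Reflexive: yes — every world is R-related to itself.
Symmetric: no — a R f but not f R a.
Transitive: no — a R c and c R b, but not a R b.
Euclidean: no — a R d and a R c, but not d R c.
Only reflexive holds.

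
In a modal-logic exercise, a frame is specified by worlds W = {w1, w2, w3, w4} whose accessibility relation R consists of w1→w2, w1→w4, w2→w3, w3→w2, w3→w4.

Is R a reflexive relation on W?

No

Reflexive: no — w1 is not related to itself.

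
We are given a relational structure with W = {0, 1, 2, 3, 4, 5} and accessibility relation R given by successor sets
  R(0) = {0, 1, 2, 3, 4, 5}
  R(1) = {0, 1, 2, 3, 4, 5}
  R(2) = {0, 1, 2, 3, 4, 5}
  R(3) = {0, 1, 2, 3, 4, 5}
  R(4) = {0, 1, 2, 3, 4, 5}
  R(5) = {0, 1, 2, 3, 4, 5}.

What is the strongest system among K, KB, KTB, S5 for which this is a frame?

S5

Symmetric (axiom B): yes — every pair in R has its reverse in R.
Reflexive (axiom T): yes — every world is R-related to itself.
Euclidean (axiom 5): yes — any two successors of a common world are R-related.
So F validates K, KB, KTB, S5. The strongest is S5.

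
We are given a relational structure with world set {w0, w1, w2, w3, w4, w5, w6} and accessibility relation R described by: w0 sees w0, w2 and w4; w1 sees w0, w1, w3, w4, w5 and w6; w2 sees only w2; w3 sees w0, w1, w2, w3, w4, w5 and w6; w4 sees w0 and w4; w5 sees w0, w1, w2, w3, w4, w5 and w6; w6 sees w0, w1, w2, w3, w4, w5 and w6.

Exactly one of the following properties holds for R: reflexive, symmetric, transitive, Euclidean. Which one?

Reflexive: yes — every world is R-related to itself.
Symmetric: no — w0 R w2 but not w2 R w0.
Transitive: no — w1 R w0 and w0 R w2, but not w1 R w2.
Euclidean: no — w0 R w2 and w0 R w4, but not w2 R w4.
Only reflexive holds.

reflexive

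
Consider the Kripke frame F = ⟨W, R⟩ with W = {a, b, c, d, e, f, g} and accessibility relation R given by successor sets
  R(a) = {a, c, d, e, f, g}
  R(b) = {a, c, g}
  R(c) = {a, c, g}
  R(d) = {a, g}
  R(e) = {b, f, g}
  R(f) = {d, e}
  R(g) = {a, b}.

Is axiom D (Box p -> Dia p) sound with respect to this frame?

Yes

The schema D characterises exactly the serial frames.
Serial: yes — every world has a successor (e.g. a R a).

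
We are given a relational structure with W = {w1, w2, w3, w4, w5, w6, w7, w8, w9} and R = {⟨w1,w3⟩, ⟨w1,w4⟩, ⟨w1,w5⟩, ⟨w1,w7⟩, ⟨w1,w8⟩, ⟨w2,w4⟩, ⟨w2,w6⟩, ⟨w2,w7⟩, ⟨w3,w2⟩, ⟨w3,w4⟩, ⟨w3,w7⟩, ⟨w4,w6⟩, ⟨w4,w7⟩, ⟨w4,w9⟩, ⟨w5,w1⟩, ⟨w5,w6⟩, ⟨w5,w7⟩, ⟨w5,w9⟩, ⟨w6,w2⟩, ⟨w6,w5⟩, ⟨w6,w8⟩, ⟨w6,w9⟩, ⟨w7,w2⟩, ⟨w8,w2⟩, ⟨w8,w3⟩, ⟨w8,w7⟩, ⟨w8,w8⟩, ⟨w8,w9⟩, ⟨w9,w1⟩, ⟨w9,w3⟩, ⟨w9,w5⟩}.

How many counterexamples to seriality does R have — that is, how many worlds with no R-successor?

R is serial; there are no such worlds.

0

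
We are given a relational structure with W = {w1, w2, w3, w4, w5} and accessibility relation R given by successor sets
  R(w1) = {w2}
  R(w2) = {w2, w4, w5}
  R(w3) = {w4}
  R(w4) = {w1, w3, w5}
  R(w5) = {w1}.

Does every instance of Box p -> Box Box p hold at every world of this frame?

By correspondence theory, 4 is valid on a frame iff R is transitive.
Transitive: no — w1 R w2 and w2 R w4, but not w1 R w4.

No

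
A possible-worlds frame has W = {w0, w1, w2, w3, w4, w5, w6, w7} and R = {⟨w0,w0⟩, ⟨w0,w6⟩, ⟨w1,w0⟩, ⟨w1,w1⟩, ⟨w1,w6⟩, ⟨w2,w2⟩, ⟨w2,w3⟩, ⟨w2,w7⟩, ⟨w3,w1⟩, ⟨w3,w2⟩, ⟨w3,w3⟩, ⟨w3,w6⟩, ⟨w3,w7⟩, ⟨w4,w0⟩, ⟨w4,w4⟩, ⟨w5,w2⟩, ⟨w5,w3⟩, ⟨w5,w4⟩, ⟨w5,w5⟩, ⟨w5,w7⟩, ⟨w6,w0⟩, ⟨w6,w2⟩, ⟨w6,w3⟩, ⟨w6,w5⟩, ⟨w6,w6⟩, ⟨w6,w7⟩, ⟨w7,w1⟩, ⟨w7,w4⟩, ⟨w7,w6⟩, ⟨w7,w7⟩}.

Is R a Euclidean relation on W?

Euclidean: no — w2 R w7 and w2 R w3, but not w7 R w3.

No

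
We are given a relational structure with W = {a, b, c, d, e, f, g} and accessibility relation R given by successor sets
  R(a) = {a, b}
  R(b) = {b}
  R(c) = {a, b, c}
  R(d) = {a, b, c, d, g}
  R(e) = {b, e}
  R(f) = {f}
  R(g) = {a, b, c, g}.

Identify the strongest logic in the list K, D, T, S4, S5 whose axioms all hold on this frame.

S4

Serial (axiom D): yes — every world has a successor (e.g. a R a).
Reflexive (axiom T): yes — every world is R-related to itself.
Transitive (axiom 4): yes — every two-step R-path is closed by a direct edge.
Euclidean (axiom 5): no — c R b and c R a, but not b R a.
So F validates K, D, T, S4; S5 would additionally require R to be Euclidean. The strongest is S4.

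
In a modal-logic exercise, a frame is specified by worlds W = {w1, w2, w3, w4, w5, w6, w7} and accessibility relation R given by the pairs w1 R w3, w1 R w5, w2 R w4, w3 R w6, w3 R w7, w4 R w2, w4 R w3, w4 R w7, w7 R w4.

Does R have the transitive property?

No

Transitive: no — w1 R w3 and w3 R w6, but not w1 R w6.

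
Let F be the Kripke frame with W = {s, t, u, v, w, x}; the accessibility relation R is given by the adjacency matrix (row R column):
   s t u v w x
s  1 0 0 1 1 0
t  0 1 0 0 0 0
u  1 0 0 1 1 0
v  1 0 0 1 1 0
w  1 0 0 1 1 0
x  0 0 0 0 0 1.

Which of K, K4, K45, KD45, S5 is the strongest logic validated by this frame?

KD45

Transitive (axiom 4): yes — every two-step R-path is closed by a direct edge.
Euclidean (axiom 5): yes — any two successors of a common world are R-related.
Serial (axiom D): yes — every world has a successor (e.g. s R s).
Reflexive (axiom T): no — u is not related to itself.
So F validates K, K4, K45, KD45; S5 would additionally require R to be reflexive. The strongest is KD45.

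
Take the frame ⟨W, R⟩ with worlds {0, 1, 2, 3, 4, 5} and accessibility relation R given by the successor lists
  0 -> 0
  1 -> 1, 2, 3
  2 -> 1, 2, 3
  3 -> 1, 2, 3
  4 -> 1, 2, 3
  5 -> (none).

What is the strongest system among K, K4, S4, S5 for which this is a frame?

K4

Transitive (axiom 4): yes — every two-step R-path is closed by a direct edge.
Reflexive (axiom T): no — 4 is not related to itself.
Euclidean (axiom 5): yes — any two successors of a common world are R-related.
So F validates K, K4; S4 would additionally require R to be reflexive. The strongest is K4.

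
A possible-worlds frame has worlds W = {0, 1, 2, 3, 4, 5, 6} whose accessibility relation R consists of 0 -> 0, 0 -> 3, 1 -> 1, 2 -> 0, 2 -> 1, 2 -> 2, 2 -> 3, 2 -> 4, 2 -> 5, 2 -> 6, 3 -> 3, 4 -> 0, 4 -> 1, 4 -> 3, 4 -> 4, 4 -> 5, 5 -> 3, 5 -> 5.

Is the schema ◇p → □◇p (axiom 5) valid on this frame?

No

The schema 5 characterises exactly the Euclidean frames.
Euclidean: no — 2 R 0 and 2 R 1, but not 0 R 1.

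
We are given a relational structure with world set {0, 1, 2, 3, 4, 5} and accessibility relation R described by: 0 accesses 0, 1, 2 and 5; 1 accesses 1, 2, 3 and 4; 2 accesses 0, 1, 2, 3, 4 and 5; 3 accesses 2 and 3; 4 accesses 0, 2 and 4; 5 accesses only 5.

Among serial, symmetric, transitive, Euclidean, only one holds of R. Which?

serial

Serial: yes — every world has a successor (e.g. 0 R 0).
Symmetric: no — 0 R 1 but not 1 R 0.
Transitive: no — 0 R 1 and 1 R 3, but not 0 R 3.
Euclidean: no — 0 R 1 and 0 R 5, but not 1 R 5.
Only serial holds.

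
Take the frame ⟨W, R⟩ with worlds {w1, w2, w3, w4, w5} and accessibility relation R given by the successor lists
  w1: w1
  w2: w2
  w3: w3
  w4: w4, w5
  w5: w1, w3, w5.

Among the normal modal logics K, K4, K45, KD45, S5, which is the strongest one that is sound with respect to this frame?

Transitive (axiom 4): no — w4 R w5 and w5 R w1, but not w4 R w1.
Euclidean (axiom 5): no — w5 R w1 and w5 R w3, but not w1 R w3.
Serial (axiom D): yes — every world has a successor (e.g. w1 R w1).
Reflexive (axiom T): yes — every world is R-related to itself.
So F validates K; K4 would additionally require R to be transitive. The strongest is K.

K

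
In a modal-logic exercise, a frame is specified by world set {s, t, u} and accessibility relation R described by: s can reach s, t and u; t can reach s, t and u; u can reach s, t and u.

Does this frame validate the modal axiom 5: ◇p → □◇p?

Yes

Axiom 5 corresponds to the accessibility relation being Euclidean.
Euclidean: yes — any two successors of a common world are R-related.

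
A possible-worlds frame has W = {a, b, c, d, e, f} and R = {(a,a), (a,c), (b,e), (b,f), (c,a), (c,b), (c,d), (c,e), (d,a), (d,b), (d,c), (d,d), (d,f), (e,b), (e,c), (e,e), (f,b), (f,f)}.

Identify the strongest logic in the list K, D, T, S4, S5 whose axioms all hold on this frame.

D

Serial (axiom D): yes — every world has a successor (e.g. a R a).
Reflexive (axiom T): no — b is not related to itself.
Transitive (axiom 4): no — a R c and c R b, but not a R b.
Euclidean (axiom 5): no — b R e and b R f, but not e R f.
So F validates K, D; T would additionally require R to be reflexive. The strongest is D.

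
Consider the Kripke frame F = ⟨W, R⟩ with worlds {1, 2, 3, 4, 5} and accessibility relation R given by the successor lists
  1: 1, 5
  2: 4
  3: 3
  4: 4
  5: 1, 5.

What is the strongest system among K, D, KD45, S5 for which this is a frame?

Serial (axiom D): yes — every world has a successor (e.g. 1 R 1).
Euclidean (axiom 5): yes — any two successors of a common world are R-related.
Transitive (axiom 4): yes — every two-step R-path is closed by a direct edge.
Reflexive (axiom T): no — 2 is not related to itself.
So F validates K, D, KD45; S5 would additionally require R to be reflexive. The strongest is KD45.

KD45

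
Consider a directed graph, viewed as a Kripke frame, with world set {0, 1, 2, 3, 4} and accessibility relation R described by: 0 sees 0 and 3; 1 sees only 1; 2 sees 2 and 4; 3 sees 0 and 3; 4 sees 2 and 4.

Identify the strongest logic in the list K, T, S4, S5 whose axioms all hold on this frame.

S5

Reflexive (axiom T): yes — every world is R-related to itself.
Transitive (axiom 4): yes — every two-step R-path is closed by a direct edge.
Euclidean (axiom 5): yes — any two successors of a common world are R-related.
So F validates K, T, S4, S5. The strongest is S5.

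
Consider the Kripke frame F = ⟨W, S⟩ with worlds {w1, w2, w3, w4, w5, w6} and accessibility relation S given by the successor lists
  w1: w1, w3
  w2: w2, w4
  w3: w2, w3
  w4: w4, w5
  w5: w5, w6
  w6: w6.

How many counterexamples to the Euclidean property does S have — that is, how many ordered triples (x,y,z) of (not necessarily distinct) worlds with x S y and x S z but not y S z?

5

Enumerating: (w1,w3,w1), (w2,w4,w2), (w3,w2,w3), (w4,w5,w4), (w5,w6,w5).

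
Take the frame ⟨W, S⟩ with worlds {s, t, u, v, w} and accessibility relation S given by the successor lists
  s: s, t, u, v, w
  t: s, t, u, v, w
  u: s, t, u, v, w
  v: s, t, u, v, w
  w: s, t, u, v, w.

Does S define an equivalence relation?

Yes

Reflexive: yes — every world is S-related to itself.
Symmetric: yes — every pair in S has its reverse in S.
Transitive: yes — every two-step S-path is closed by a direct edge.
So S is an equivalence relation.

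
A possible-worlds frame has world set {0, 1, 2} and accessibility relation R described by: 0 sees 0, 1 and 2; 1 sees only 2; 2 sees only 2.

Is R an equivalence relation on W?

Reflexive: no — 1 is not related to itself.
Symmetric: no — 0 R 1 but not 1 R 0.
Transitive: yes — every two-step R-path is closed by a direct edge.
So R is not an equivalence relation.

No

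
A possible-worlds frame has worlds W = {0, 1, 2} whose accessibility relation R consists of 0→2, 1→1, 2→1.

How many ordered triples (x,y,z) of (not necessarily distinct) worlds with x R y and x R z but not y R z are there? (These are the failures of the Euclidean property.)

Enumerating: (0,2,2).

1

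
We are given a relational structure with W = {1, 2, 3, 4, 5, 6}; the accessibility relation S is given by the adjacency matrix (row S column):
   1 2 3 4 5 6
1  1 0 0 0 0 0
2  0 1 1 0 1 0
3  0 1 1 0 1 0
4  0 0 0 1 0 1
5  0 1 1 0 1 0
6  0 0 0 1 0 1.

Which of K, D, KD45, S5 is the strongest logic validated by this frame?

Serial (axiom D): yes — every world has a successor (e.g. 1 S 1).
Euclidean (axiom 5): yes — any two successors of a common world are S-related.
Transitive (axiom 4): yes — every two-step S-path is closed by a direct edge.
Reflexive (axiom T): yes — every world is S-related to itself.
So F validates K, D, KD45, S5. The strongest is S5.

S5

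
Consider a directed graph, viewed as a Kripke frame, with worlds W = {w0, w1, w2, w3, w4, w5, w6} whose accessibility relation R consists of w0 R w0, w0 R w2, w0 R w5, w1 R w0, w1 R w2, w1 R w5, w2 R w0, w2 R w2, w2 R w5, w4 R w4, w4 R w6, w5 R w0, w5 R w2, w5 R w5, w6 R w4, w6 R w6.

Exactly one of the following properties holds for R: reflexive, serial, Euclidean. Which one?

Euclidean

Reflexive: no — w1 is not related to itself.
Serial: no — w3 has no R-successor.
Euclidean: yes — any two successors of a common world are R-related.
Only Euclidean holds.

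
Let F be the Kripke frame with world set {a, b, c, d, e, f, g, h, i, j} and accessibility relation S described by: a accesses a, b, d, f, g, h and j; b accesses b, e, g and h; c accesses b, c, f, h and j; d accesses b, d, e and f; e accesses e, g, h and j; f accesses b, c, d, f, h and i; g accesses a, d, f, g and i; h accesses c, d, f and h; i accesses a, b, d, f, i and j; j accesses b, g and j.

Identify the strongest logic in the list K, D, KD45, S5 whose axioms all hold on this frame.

Serial (axiom D): yes — every world has a successor (e.g. a S a).
Euclidean (axiom 5): no — a S b and a S d, but not b S d.
Transitive (axiom 4): no — a S b and b S e, but not a S e.
Reflexive (axiom T): yes — every world is S-related to itself.
So F validates K, D; KD45 would additionally require S to be Euclidean and transitive. The strongest is D.

D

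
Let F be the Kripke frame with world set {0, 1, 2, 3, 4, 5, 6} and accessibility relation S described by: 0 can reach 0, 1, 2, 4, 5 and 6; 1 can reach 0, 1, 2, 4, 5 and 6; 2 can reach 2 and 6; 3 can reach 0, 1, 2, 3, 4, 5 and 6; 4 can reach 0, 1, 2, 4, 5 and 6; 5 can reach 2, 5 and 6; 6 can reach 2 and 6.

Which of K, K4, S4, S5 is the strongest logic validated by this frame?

S4

Transitive (axiom 4): yes — every two-step S-path is closed by a direct edge.
Reflexive (axiom T): yes — every world is S-related to itself.
Euclidean (axiom 5): no — 0 S 2 and 0 S 1, but not 2 S 1.
So F validates K, K4, S4; S5 would additionally require S to be Euclidean. The strongest is S4.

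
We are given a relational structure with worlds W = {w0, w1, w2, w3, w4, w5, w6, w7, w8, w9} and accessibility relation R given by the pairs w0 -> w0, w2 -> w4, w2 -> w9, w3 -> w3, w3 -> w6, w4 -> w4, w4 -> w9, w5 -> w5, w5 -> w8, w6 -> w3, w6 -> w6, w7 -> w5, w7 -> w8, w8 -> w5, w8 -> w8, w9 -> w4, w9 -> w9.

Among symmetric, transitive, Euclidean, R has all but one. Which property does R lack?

Symmetric: no — w2 R w4 but not w4 R w2.
Transitive: yes — every two-step R-path is closed by a direct edge.
Euclidean: yes — any two successors of a common world are R-related.
Only symmetric fails.

symmetric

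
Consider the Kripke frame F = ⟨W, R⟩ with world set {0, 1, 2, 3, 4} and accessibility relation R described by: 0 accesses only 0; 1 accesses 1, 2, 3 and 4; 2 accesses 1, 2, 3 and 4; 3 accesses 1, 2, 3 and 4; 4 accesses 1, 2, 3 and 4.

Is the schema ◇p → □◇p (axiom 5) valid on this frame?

Yes

By correspondence theory, 5 is valid on a frame iff R is Euclidean.
Euclidean: yes — any two successors of a common world are R-related.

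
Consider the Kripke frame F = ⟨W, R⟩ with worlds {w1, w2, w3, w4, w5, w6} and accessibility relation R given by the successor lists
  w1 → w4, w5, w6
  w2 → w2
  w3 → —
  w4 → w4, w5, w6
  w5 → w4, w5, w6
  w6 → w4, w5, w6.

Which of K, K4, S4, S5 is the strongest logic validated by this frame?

K4

Transitive (axiom 4): yes — every two-step R-path is closed by a direct edge.
Reflexive (axiom T): no — w1 is not related to itself.
Euclidean (axiom 5): yes — any two successors of a common world are R-related.
So F validates K, K4; S4 would additionally require R to be reflexive. The strongest is K4.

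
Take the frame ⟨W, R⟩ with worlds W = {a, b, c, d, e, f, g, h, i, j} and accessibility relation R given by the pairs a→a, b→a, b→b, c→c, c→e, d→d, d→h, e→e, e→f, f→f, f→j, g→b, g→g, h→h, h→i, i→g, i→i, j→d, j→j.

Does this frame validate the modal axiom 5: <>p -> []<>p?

No

Axiom 5 corresponds to the accessibility relation being Euclidean.
Euclidean: no — b R a and b R b, but not a R b.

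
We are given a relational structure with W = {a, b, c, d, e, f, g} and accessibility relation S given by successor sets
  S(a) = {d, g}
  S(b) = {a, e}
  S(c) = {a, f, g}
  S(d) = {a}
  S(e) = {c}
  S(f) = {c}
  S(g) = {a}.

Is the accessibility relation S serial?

Yes

Serial: yes — every world has a successor (e.g. a S d).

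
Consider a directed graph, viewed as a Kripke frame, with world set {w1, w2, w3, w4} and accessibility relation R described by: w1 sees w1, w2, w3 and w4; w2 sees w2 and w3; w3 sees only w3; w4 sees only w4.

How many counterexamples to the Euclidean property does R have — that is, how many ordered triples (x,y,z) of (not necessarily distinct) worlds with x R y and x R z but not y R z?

Enumerating: (w1,w2,w1), (w1,w2,w4), (w1,w3,w1), (w1,w3,w2), (w1,w3,w4), (w1,w4,w1), (w1,w4,w2), (w1,w4,w3), (w2,w3,w2).

9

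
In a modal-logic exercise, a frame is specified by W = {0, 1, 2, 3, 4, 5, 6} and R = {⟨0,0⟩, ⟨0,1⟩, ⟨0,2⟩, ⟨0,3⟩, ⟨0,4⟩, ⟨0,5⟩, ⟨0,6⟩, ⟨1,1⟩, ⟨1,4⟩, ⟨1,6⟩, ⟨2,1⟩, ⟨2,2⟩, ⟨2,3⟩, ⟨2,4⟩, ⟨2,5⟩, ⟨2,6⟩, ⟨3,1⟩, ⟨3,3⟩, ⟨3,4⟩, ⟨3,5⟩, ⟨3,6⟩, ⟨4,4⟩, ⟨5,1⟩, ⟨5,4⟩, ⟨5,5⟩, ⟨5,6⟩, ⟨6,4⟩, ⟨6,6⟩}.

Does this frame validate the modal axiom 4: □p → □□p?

The schema 4 characterises exactly the transitive frames.
Transitive: yes — every two-step R-path is closed by a direct edge.

Yes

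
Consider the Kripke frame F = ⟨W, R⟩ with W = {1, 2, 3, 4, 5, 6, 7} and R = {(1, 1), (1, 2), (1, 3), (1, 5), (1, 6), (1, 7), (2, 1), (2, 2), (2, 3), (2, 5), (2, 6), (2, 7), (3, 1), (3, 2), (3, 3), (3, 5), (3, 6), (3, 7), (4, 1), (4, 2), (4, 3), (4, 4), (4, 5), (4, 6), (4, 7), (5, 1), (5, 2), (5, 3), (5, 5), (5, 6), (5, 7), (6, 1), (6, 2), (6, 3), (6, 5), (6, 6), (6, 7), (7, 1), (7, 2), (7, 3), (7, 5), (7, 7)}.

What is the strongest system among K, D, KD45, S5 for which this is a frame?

Serial (axiom D): yes — every world has a successor (e.g. 1 R 1).
Euclidean (axiom 5): no — 1 R 7 and 1 R 6, but not 7 R 6.
Transitive (axiom 4): no — 7 R 1 and 1 R 6, but not 7 R 6.
Reflexive (axiom T): yes — every world is R-related to itself.
So F validates K, D; KD45 would additionally require R to be Euclidean and transitive. The strongest is D.

D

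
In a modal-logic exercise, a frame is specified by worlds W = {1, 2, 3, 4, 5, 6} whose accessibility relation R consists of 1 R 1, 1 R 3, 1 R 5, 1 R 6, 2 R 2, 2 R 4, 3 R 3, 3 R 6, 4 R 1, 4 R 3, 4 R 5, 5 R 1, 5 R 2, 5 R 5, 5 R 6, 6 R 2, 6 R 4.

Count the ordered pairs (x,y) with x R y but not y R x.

Enumerating: (1,3), (1,6), (2,4), (3,6), (4,1), (4,3), (4,5), (5,2), (5,6), (6,2), (6,4).

11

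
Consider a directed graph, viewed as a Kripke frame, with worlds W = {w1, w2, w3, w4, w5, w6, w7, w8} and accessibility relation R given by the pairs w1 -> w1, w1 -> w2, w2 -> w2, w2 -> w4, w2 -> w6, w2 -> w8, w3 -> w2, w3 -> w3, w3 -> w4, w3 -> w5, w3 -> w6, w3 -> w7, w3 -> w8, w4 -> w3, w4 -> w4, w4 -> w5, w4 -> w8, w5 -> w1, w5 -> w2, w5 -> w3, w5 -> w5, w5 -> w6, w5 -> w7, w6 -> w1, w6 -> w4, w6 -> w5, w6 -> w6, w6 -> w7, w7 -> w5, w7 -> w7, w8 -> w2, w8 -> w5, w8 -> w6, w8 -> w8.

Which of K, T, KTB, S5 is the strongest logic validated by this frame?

Reflexive (axiom T): yes — every world is R-related to itself.
Symmetric (axiom B): no — w1 R w2 but not w2 R w1.
Euclidean (axiom 5): no — w2 R w4 and w2 R w6, but not w4 R w6.
So F validates K, T; KTB would additionally require R to be symmetric. The strongest is T.

T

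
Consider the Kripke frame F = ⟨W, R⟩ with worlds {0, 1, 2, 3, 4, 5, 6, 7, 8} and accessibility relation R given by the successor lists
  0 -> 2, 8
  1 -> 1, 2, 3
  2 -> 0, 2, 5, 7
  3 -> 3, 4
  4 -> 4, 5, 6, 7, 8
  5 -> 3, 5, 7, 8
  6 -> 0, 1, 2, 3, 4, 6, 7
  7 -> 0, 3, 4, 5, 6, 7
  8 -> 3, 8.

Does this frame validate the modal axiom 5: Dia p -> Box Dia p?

No

Axiom 5 corresponds to the accessibility relation being Euclidean.
Euclidean: no — 0 R 2 and 0 R 8, but not 2 R 8.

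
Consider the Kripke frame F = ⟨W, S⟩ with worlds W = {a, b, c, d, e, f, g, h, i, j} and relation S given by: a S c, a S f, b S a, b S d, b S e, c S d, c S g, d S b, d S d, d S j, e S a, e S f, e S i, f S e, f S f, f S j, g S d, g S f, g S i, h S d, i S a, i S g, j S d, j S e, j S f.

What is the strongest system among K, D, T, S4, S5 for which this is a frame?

D

Serial (axiom D): yes — every world has a successor (e.g. a S c).
Reflexive (axiom T): no — a is not related to itself.
Transitive (axiom 4): no — a S c and c S d, but not a S d.
Euclidean (axiom 5): no — a S c and a S f, but not c S f.
So F validates K, D; T would additionally require S to be reflexive. The strongest is D.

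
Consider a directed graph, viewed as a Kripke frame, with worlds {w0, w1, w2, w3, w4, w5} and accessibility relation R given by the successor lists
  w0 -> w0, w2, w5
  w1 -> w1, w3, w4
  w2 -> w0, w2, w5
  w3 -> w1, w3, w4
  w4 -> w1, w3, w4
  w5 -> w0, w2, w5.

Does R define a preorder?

Yes

Reflexive: yes — every world is R-related to itself.
Transitive: yes — every two-step R-path is closed by a direct edge.
So R is a preorder.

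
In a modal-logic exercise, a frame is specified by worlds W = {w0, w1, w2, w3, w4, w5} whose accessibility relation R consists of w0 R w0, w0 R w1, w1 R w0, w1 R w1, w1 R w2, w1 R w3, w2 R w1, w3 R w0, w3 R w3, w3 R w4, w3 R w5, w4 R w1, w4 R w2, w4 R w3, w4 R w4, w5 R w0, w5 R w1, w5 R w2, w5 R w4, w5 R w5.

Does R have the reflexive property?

Reflexive: no — w2 is not related to itself.

No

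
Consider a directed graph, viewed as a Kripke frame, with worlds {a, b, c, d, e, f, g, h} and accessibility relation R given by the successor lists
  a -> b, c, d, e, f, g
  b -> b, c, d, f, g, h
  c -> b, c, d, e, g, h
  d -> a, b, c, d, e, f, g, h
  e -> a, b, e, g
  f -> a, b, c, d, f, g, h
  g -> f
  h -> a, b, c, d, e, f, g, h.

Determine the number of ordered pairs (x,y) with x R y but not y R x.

14

Enumerating: (a,b), (a,c), (a,g), (b,g), (c,e), (c,g), (d,e), (d,g), (e,b), (e,g), (f,c), (h,a), (h,e), (h,g).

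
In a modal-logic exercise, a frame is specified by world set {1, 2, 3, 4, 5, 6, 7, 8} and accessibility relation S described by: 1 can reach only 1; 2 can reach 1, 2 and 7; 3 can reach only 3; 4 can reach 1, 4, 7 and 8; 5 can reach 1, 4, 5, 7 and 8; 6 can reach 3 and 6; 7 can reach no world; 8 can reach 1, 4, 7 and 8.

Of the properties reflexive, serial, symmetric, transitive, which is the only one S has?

transitive

Reflexive: no — 7 is not related to itself.
Serial: no — 7 has no S-successor.
Symmetric: no — 2 S 1 but not 1 S 2.
Transitive: yes — every two-step S-path is closed by a direct edge.
Only transitive holds.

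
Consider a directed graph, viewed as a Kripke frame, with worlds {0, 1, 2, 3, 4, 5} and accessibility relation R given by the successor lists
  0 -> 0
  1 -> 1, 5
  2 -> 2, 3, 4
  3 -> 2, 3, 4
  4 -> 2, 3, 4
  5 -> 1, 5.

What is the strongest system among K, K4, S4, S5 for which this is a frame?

Transitive (axiom 4): yes — every two-step R-path is closed by a direct edge.
Reflexive (axiom T): yes — every world is R-related to itself.
Euclidean (axiom 5): yes — any two successors of a common world are R-related.
So F validates K, K4, S4, S5. The strongest is S5.

S5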